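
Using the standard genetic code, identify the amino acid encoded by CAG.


Standard genetic code lookup.
Codon CAG -> Gln

Gln


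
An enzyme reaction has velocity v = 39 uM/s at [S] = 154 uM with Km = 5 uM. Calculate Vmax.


Vmax = v * (Km + [S]) / [S]
Vmax = 39 * (5 + 154) / 154
Vmax = 40.2662 uM/s

40.2662 uM/s


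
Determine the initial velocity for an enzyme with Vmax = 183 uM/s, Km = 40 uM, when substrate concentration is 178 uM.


v = Vmax * [S] / (Km + [S])
v = 183 * 178 / (40 + 178)
v = 149.422 uM/s

149.422 uM/s


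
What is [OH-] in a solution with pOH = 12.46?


[OH-] = 10^(-pOH)
[OH-] = 10^(-12.46)
[OH-] = 3.467e-13 M

3.467e-13 M


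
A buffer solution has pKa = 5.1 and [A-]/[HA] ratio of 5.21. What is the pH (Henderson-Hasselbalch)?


pH = pKa + log10([A-]/[HA])
pH = 5.1 + log10(5.21)
pH = 5.8168

5.8168


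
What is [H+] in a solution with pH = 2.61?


[H+] = 10^(-pH)
[H+] = 10^(-2.61)
[H+] = 0.0025 M

0.0025 M


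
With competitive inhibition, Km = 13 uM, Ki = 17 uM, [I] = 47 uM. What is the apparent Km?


Km_app = Km * (1 + [I]/Ki)
Km_app = 13 * (1 + 47/17)
Km_app = 48.9412 uM

48.9412 uM


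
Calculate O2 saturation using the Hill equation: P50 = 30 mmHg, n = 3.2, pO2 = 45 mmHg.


Y = pO2^n / (P50^n + pO2^n)
Y = 45^3.2 / (30^3.2 + 45^3.2)
Y = 78.54%

78.54%


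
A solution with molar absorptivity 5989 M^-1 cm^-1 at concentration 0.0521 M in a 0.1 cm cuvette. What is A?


A = epsilon * c * l
A = 5989 * 0.0521 * 0.1
A = 31.2027

31.2027


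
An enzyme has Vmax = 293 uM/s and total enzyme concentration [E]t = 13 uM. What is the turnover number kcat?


kcat = Vmax / [E]t
kcat = 293 / 13
kcat = 22.5385 s^-1

22.5385 s^-1


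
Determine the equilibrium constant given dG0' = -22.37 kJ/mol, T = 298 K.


Keq = exp(-dG0 * 1000 / (R * T))
Keq = exp(-(-22.37) * 1000 / (8.314 * 298))
Keq = 8341.522

8341.522


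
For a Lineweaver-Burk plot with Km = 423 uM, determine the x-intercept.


x-intercept = -1/Km
= -1/423
= -0.0024 1/uM

-0.0024 1/uM


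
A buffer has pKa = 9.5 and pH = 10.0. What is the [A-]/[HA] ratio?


[A-]/[HA] = 10^(pH - pKa)
= 10^(10.0 - 9.5)
= 3.1623

3.1623


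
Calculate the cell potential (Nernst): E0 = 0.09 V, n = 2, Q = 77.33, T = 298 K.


E = E0 - (RT/nF) * ln(Q)
E = 0.09 - (8.314 * 298 / (2 * 96485)) * ln(77.33)
E = 0.0342 V

0.0342 V


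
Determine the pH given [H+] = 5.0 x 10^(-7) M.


pH = -log10([H+])
pH = -log10(5.0 x 10^(-7))
pH = 6.301

6.301


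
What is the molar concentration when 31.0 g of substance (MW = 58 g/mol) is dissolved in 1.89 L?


C = (mass / MW) / volume
C = (31.0 / 58) / 1.89
C = 0.2828 M

0.2828 M


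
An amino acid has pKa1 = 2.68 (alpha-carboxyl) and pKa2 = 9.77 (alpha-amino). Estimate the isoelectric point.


pI = (pKa1 + pKa2) / 2
pI = (2.68 + 9.77) / 2
pI = 6.225

6.225


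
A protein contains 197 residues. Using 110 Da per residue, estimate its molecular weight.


MW = n_residues * 110 Da
MW = 197 * 110
MW = 21670 Da

21670 Da


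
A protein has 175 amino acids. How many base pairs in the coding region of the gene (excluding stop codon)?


Each amino acid = 1 codon = 3 bp
bp = 175 * 3 = 525 bp

525 bp


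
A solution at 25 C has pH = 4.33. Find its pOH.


pOH = 14 - pH
pOH = 14 - 4.33
pOH = 9.67

9.67


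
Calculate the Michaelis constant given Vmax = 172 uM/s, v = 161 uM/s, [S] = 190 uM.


Km = [S] * (Vmax - v) / v
Km = 190 * (172 - 161) / 161
Km = 12.9814 uM

12.9814 uM


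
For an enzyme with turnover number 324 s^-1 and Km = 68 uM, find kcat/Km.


Catalytic efficiency = kcat / Km
= 324 / 68
= 4.7647 uM^-1*s^-1

4.7647 uM^-1*s^-1


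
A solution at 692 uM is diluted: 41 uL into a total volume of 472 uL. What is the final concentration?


C2 = C1 * V1 / V2
C2 = 692 * 41 / 472
C2 = 60.1102 uM

60.1102 uM


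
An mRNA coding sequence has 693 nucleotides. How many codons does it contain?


codons = nucleotides / 3
codons = 693 / 3 = 231

231


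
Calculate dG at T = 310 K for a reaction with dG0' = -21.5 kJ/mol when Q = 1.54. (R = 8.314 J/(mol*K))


dG = dG0' + RT * ln(Q) / 1000
dG = -21.5 + 8.314 * 310 * ln(1.54) / 1000
dG = -20.3871 kJ/mol

-20.3871 kJ/mol


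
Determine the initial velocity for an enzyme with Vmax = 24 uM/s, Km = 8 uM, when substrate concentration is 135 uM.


v = Vmax * [S] / (Km + [S])
v = 24 * 135 / (8 + 135)
v = 22.6573 uM/s

22.6573 uM/s


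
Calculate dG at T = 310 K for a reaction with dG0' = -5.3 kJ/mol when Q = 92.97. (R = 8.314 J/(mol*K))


dG = dG0' + RT * ln(Q) / 1000
dG = -5.3 + 8.314 * 310 * ln(92.97) / 1000
dG = 6.3812 kJ/mol

6.3812 kJ/mol


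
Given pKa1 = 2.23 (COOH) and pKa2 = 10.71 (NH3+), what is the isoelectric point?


pI = (pKa1 + pKa2) / 2
pI = (2.23 + 10.71) / 2
pI = 6.47

6.47


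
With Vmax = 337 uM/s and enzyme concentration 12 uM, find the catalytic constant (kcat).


kcat = Vmax / [E]t
kcat = 337 / 12
kcat = 28.0833 s^-1

28.0833 s^-1


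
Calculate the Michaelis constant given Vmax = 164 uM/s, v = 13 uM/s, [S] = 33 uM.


Km = [S] * (Vmax - v) / v
Km = 33 * (164 - 13) / 13
Km = 383.3077 uM

383.3077 uM


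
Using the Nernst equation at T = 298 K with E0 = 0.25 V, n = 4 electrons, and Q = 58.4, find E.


E = E0 - (RT/nF) * ln(Q)
E = 0.25 - (8.314 * 298 / (4 * 96485)) * ln(58.4)
E = 0.2239 V

0.2239 V


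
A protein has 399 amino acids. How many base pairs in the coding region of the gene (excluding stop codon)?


Each amino acid = 1 codon = 3 bp
bp = 399 * 3 = 1197 bp

1197 bp


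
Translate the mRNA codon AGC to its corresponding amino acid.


Standard genetic code lookup.
Codon AGC -> Ser

Ser


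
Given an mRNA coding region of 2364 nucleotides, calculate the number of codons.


codons = nucleotides / 3
codons = 2364 / 3 = 788

788


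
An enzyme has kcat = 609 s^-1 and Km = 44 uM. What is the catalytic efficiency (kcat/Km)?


Catalytic efficiency = kcat / Km
= 609 / 44
= 13.8409 uM^-1*s^-1

13.8409 uM^-1*s^-1


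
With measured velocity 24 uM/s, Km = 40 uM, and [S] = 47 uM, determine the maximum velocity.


Vmax = v * (Km + [S]) / [S]
Vmax = 24 * (40 + 47) / 47
Vmax = 44.4255 uM/s

44.4255 uM/s


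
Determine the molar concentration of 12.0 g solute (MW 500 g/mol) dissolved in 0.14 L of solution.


C = (mass / MW) / volume
C = (12.0 / 500) / 0.14
C = 0.1714 M

0.1714 M


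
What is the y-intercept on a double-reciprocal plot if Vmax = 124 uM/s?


y-intercept = 1/Vmax
= 1/124
= 0.0081 s/uM

0.0081 s/uM


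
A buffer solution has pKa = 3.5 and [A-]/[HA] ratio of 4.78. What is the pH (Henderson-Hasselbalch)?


pH = pKa + log10([A-]/[HA])
pH = 3.5 + log10(4.78)
pH = 4.1794

4.1794


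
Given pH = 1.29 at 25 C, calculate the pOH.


pOH = 14 - pH
pOH = 14 - 1.29
pOH = 12.71

12.71


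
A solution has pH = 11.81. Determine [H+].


[H+] = 10^(-pH)
[H+] = 10^(-11.81)
[H+] = 1.549e-12 M

1.549e-12 M


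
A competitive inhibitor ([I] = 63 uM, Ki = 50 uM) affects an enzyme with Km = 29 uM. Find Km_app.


Km_app = Km * (1 + [I]/Ki)
Km_app = 29 * (1 + 63/50)
Km_app = 65.54 uM

65.54 uM


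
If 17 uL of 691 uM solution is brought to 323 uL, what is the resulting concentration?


C2 = C1 * V1 / V2
C2 = 691 * 17 / 323
C2 = 36.3684 uM

36.3684 uM


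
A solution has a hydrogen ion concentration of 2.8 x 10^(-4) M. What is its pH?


pH = -log10([H+])
pH = -log10(2.8 x 10^(-4))
pH = 3.5528

3.5528


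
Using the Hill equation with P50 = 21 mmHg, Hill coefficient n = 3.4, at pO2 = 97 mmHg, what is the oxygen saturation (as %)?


Y = pO2^n / (P50^n + pO2^n)
Y = 97^3.4 / (21^3.4 + 97^3.4)
Y = 99.45%

99.45%


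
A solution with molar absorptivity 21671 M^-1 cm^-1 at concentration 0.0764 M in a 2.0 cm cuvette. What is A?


A = epsilon * c * l
A = 21671 * 0.0764 * 2.0
A = 3311.3288

3311.3288


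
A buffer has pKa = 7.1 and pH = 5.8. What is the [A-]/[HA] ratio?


[A-]/[HA] = 10^(pH - pKa)
= 10^(5.8 - 7.1)
= 0.0501

0.0501


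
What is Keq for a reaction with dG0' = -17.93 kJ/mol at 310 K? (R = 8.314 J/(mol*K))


Keq = exp(-dG0 * 1000 / (R * T))
Keq = exp(-(-17.93) * 1000 / (8.314 * 310))
Keq = 1050.2515

1050.2515


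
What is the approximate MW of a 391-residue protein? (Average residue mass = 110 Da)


MW = n_residues * 110 Da
MW = 391 * 110
MW = 43010 Da

43010 Da


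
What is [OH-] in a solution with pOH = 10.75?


[OH-] = 10^(-pOH)
[OH-] = 10^(-10.75)
[OH-] = 1.778e-11 M

1.778e-11 M


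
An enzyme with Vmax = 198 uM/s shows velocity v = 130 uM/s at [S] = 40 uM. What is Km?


Km = [S] * (Vmax - v) / v
Km = 40 * (198 - 130) / 130
Km = 20.9231 uM

20.9231 uM


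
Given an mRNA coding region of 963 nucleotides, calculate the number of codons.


codons = nucleotides / 3
codons = 963 / 3 = 321

321


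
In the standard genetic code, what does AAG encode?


Standard genetic code lookup.
Codon AAG -> Lys

Lys


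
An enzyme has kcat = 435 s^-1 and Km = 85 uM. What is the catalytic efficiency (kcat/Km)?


Catalytic efficiency = kcat / Km
= 435 / 85
= 5.1176 uM^-1*s^-1

5.1176 uM^-1*s^-1


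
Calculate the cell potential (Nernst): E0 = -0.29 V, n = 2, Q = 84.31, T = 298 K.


E = E0 - (RT/nF) * ln(Q)
E = -0.29 - (8.314 * 298 / (2 * 96485)) * ln(84.31)
E = -0.3469 V

-0.3469 V


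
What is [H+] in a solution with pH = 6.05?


[H+] = 10^(-pH)
[H+] = 10^(-6.05)
[H+] = 8.913e-07 M

8.913e-07 M


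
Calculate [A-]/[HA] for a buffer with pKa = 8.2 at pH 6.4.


[A-]/[HA] = 10^(pH - pKa)
= 10^(6.4 - 8.2)
= 0.0158

0.0158


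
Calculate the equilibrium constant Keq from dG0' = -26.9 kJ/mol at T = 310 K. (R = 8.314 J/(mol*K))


Keq = exp(-dG0 * 1000 / (R * T))
Keq = exp(-(-26.9) * 1000 / (8.314 * 310))
Keq = 34102.2055

34102.2055


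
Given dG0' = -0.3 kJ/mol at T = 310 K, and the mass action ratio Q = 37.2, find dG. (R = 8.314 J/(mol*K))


dG = dG0' + RT * ln(Q) / 1000
dG = -0.3 + 8.314 * 310 * ln(37.2) / 1000
dG = 9.0205 kJ/mol

9.0205 kJ/mol


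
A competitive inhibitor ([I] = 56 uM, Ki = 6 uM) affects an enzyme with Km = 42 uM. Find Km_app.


Km_app = Km * (1 + [I]/Ki)
Km_app = 42 * (1 + 56/6)
Km_app = 434.0 uM

434.0 uM


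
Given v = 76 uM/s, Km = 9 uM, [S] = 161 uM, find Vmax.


Vmax = v * (Km + [S]) / [S]
Vmax = 76 * (9 + 161) / 161
Vmax = 80.2484 uM/s

80.2484 uM/s


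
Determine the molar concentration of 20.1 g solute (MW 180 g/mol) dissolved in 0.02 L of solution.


C = (mass / MW) / volume
C = (20.1 / 180) / 0.02
C = 5.5833 M

5.5833 M


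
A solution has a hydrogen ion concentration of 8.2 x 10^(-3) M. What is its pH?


pH = -log10([H+])
pH = -log10(8.2 x 10^(-3))
pH = 2.0862

2.0862


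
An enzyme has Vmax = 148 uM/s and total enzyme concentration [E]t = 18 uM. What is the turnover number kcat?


kcat = Vmax / [E]t
kcat = 148 / 18
kcat = 8.2222 s^-1

8.2222 s^-1


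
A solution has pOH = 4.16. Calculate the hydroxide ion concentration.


[OH-] = 10^(-pOH)
[OH-] = 10^(-4.16)
[OH-] = 6.918e-05 M

6.918e-05 M


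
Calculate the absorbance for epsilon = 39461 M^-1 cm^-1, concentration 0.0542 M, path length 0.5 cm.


A = epsilon * c * l
A = 39461 * 0.0542 * 0.5
A = 1069.3931

1069.3931


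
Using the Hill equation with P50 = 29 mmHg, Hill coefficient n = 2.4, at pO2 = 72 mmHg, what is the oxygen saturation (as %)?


Y = pO2^n / (P50^n + pO2^n)
Y = 72^2.4 / (29^2.4 + 72^2.4)
Y = 89.87%

89.87%


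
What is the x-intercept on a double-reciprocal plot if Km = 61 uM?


x-intercept = -1/Km
= -1/61
= -0.0164 1/uM

-0.0164 1/uM


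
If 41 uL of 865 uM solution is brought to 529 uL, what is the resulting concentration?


C2 = C1 * V1 / V2
C2 = 865 * 41 / 529
C2 = 67.0416 uM

67.0416 uM


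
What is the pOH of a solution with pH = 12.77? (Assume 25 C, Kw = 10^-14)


pOH = 14 - pH
pOH = 14 - 12.77
pOH = 1.23

1.23


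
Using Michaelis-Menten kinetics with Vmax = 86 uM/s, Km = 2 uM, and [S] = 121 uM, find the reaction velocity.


v = Vmax * [S] / (Km + [S])
v = 86 * 121 / (2 + 121)
v = 84.6016 uM/s

84.6016 uM/s


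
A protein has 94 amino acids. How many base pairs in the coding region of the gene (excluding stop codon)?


Each amino acid = 1 codon = 3 bp
bp = 94 * 3 = 282 bp

282 bp


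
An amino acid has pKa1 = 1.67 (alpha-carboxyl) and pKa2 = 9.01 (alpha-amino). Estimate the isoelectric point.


pI = (pKa1 + pKa2) / 2
pI = (1.67 + 9.01) / 2
pI = 5.34

5.34


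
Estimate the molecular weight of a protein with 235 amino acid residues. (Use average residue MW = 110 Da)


MW = n_residues * 110 Da
MW = 235 * 110
MW = 25850 Da

25850 Da


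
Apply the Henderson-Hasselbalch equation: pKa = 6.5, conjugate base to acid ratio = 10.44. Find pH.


pH = pKa + log10([A-]/[HA])
pH = 6.5 + log10(10.44)
pH = 7.5187

7.5187


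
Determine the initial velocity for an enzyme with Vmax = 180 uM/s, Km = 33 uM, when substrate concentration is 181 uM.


v = Vmax * [S] / (Km + [S])
v = 180 * 181 / (33 + 181)
v = 152.243 uM/s

152.243 uM/s


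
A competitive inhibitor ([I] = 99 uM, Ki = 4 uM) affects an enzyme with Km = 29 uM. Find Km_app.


Km_app = Km * (1 + [I]/Ki)
Km_app = 29 * (1 + 99/4)
Km_app = 746.75 uM

746.75 uM


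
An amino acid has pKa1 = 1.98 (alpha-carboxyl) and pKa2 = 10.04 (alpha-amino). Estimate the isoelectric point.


pI = (pKa1 + pKa2) / 2
pI = (1.98 + 10.04) / 2
pI = 6.01

6.01


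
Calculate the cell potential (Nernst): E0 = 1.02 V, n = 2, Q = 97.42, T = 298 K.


E = E0 - (RT/nF) * ln(Q)
E = 1.02 - (8.314 * 298 / (2 * 96485)) * ln(97.42)
E = 0.9612 V

0.9612 V


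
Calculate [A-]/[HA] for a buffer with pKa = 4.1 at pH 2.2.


[A-]/[HA] = 10^(pH - pKa)
= 10^(2.2 - 4.1)
= 0.0126

0.0126


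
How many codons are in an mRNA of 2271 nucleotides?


codons = nucleotides / 3
codons = 2271 / 3 = 757

757


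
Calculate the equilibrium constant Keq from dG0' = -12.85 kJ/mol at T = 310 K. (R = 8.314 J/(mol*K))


Keq = exp(-dG0 * 1000 / (R * T))
Keq = exp(-(-12.85) * 1000 / (8.314 * 310))
Keq = 146.3148

146.3148


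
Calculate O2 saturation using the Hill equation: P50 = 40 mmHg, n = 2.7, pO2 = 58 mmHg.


Y = pO2^n / (P50^n + pO2^n)
Y = 58^2.7 / (40^2.7 + 58^2.7)
Y = 73.17%

73.17%


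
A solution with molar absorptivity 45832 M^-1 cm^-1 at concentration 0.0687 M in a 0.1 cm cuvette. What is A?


A = epsilon * c * l
A = 45832 * 0.0687 * 0.1
A = 314.8658

314.8658


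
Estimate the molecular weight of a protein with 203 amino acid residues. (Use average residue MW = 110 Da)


MW = n_residues * 110 Da
MW = 203 * 110
MW = 22330 Da

22330 Da


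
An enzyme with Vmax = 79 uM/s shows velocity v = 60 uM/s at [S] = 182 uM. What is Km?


Km = [S] * (Vmax - v) / v
Km = 182 * (79 - 60) / 60
Km = 57.6333 uM

57.6333 uM


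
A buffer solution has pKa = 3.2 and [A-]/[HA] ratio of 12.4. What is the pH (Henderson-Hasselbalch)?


pH = pKa + log10([A-]/[HA])
pH = 3.2 + log10(12.4)
pH = 4.2934

4.2934


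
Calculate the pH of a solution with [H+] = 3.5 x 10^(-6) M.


pH = -log10([H+])
pH = -log10(3.5 x 10^(-6))
pH = 5.4559

5.4559


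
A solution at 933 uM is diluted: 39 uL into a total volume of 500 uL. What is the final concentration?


C2 = C1 * V1 / V2
C2 = 933 * 39 / 500
C2 = 72.774 uM

72.774 uM


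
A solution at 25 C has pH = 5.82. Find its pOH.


pOH = 14 - pH
pOH = 14 - 5.82
pOH = 8.18

8.18


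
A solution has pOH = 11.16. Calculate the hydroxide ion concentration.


[OH-] = 10^(-pOH)
[OH-] = 10^(-11.16)
[OH-] = 6.918e-12 M

6.918e-12 M


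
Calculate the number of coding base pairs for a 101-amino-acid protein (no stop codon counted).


Each amino acid = 1 codon = 3 bp
bp = 101 * 3 = 303 bp

303 bp


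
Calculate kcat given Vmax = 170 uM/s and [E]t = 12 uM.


kcat = Vmax / [E]t
kcat = 170 / 12
kcat = 14.1667 s^-1

14.1667 s^-1


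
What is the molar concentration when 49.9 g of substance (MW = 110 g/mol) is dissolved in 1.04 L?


C = (mass / MW) / volume
C = (49.9 / 110) / 1.04
C = 0.4362 M

0.4362 M


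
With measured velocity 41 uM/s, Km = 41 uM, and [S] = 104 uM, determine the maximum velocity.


Vmax = v * (Km + [S]) / [S]
Vmax = 41 * (41 + 104) / 104
Vmax = 57.1635 uM/s

57.1635 uM/s


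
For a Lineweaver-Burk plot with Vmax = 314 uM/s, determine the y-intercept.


y-intercept = 1/Vmax
= 1/314
= 0.0032 s/uM

0.0032 s/uM


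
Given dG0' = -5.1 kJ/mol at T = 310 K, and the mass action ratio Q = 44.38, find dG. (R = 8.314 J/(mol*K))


dG = dG0' + RT * ln(Q) / 1000
dG = -5.1 + 8.314 * 310 * ln(44.38) / 1000
dG = 4.6753 kJ/mol

4.6753 kJ/mol


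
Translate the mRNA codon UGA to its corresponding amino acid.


Standard genetic code lookup.
Codon UGA -> Stop

Stop


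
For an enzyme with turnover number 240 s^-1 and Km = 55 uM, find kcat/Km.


Catalytic efficiency = kcat / Km
= 240 / 55
= 4.3636 uM^-1*s^-1

4.3636 uM^-1*s^-1


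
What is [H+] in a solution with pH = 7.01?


[H+] = 10^(-pH)
[H+] = 10^(-7.01)
[H+] = 9.772e-08 M

9.772e-08 M


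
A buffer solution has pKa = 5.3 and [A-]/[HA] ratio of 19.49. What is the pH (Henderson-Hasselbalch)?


pH = pKa + log10([A-]/[HA])
pH = 5.3 + log10(19.49)
pH = 6.5898

6.5898


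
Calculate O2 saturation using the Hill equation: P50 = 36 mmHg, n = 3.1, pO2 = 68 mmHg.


Y = pO2^n / (P50^n + pO2^n)
Y = 68^3.1 / (36^3.1 + 68^3.1)
Y = 87.78%

87.78%


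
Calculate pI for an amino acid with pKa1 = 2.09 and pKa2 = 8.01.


pI = (pKa1 + pKa2) / 2
pI = (2.09 + 8.01) / 2
pI = 5.05

5.05


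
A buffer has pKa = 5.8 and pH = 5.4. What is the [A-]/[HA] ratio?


[A-]/[HA] = 10^(pH - pKa)
= 10^(5.4 - 5.8)
= 0.3981

0.3981


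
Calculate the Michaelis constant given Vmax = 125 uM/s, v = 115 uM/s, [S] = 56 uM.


Km = [S] * (Vmax - v) / v
Km = 56 * (125 - 115) / 115
Km = 4.8696 uM

4.8696 uM


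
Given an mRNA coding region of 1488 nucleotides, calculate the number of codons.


codons = nucleotides / 3
codons = 1488 / 3 = 496

496


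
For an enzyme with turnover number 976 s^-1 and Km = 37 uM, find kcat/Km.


Catalytic efficiency = kcat / Km
= 976 / 37
= 26.3784 uM^-1*s^-1

26.3784 uM^-1*s^-1


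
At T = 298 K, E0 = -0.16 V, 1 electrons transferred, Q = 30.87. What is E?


E = E0 - (RT/nF) * ln(Q)
E = -0.16 - (8.314 * 298 / (1 * 96485)) * ln(30.87)
E = -0.2481 V

-0.2481 V


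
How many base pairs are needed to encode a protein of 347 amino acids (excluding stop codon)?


Each amino acid = 1 codon = 3 bp
bp = 347 * 3 = 1041 bp

1041 bp


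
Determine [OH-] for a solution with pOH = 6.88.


[OH-] = 10^(-pOH)
[OH-] = 10^(-6.88)
[OH-] = 1.318e-07 M

1.318e-07 M


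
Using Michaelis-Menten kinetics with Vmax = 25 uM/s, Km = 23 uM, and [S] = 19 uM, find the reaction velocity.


v = Vmax * [S] / (Km + [S])
v = 25 * 19 / (23 + 19)
v = 11.3095 uM/s

11.3095 uM/s


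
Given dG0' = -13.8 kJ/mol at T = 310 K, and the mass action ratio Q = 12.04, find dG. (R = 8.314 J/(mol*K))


dG = dG0' + RT * ln(Q) / 1000
dG = -13.8 + 8.314 * 310 * ln(12.04) / 1000
dG = -7.387 kJ/mol

-7.387 kJ/mol


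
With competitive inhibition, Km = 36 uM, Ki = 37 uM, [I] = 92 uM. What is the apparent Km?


Km_app = Km * (1 + [I]/Ki)
Km_app = 36 * (1 + 92/37)
Km_app = 125.5135 uM

125.5135 uM


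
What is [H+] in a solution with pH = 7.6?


[H+] = 10^(-pH)
[H+] = 10^(-7.6)
[H+] = 2.512e-08 M

2.512e-08 M


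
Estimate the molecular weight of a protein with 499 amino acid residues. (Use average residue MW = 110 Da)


MW = n_residues * 110 Da
MW = 499 * 110
MW = 54890 Da

54890 Da


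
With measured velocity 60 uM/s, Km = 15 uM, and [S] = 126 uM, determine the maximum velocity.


Vmax = v * (Km + [S]) / [S]
Vmax = 60 * (15 + 126) / 126
Vmax = 67.1429 uM/s

67.1429 uM/s


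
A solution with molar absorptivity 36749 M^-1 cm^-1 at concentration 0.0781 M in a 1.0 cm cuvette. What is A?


A = epsilon * c * l
A = 36749 * 0.0781 * 1.0
A = 2870.0969

2870.0969


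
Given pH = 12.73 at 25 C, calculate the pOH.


pOH = 14 - pH
pOH = 14 - 12.73
pOH = 1.27

1.27


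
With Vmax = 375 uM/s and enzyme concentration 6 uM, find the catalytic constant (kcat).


kcat = Vmax / [E]t
kcat = 375 / 6
kcat = 62.5 s^-1

62.5 s^-1


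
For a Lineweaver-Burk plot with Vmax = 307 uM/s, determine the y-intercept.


y-intercept = 1/Vmax
= 1/307
= 0.0033 s/uM

0.0033 s/uM


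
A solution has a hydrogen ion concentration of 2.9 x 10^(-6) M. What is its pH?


pH = -log10([H+])
pH = -log10(2.9 x 10^(-6))
pH = 5.5376

5.5376


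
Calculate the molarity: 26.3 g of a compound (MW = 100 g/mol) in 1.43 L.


C = (mass / MW) / volume
C = (26.3 / 100) / 1.43
C = 0.1839 M

0.1839 M


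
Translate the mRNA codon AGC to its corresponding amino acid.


Standard genetic code lookup.
Codon AGC -> Ser

Ser


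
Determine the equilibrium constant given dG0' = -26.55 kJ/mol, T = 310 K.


Keq = exp(-dG0 * 1000 / (R * T))
Keq = exp(-(-26.55) * 1000 / (8.314 * 310))
Keq = 29771.8446

29771.8446


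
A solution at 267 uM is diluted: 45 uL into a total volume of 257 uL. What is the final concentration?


C2 = C1 * V1 / V2
C2 = 267 * 45 / 257
C2 = 46.751 uM

46.751 uM


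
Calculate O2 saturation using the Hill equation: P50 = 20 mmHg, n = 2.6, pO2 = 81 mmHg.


Y = pO2^n / (P50^n + pO2^n)
Y = 81^2.6 / (20^2.6 + 81^2.6)
Y = 97.43%

97.43%


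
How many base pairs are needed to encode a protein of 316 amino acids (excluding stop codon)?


Each amino acid = 1 codon = 3 bp
bp = 316 * 3 = 948 bp

948 bp


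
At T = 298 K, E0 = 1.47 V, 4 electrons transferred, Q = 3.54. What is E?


E = E0 - (RT/nF) * ln(Q)
E = 1.47 - (8.314 * 298 / (4 * 96485)) * ln(3.54)
E = 1.4619 V

1.4619 V


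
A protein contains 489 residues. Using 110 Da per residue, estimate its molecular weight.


MW = n_residues * 110 Da
MW = 489 * 110
MW = 53790 Da

53790 Da


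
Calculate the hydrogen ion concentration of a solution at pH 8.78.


[H+] = 10^(-pH)
[H+] = 10^(-8.78)
[H+] = 1.660e-09 M

1.660e-09 M


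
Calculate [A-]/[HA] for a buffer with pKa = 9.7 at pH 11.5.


[A-]/[HA] = 10^(pH - pKa)
= 10^(11.5 - 9.7)
= 63.0957

63.0957


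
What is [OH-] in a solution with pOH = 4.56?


[OH-] = 10^(-pOH)
[OH-] = 10^(-4.56)
[OH-] = 2.754e-05 M

2.754e-05 M


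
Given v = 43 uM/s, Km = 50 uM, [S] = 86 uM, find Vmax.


Vmax = v * (Km + [S]) / [S]
Vmax = 43 * (50 + 86) / 86
Vmax = 68.0 uM/s

68.0 uM/s


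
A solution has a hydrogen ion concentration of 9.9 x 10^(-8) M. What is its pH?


pH = -log10([H+])
pH = -log10(9.9 x 10^(-8))
pH = 7.0044

7.0044


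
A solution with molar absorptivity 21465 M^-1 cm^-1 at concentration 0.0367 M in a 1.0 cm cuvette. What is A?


A = epsilon * c * l
A = 21465 * 0.0367 * 1.0
A = 787.7655

787.7655


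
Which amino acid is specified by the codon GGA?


Standard genetic code lookup.
Codon GGA -> Gly

Gly


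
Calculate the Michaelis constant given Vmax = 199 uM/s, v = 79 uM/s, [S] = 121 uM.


Km = [S] * (Vmax - v) / v
Km = 121 * (199 - 79) / 79
Km = 183.7975 uM

183.7975 uM


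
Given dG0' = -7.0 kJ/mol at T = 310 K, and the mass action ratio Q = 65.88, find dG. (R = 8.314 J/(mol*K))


dG = dG0' + RT * ln(Q) / 1000
dG = -7.0 + 8.314 * 310 * ln(65.88) / 1000
dG = 3.7935 kJ/mol

3.7935 kJ/mol


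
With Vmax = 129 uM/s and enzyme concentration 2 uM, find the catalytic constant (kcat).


kcat = Vmax / [E]t
kcat = 129 / 2
kcat = 64.5 s^-1

64.5 s^-1


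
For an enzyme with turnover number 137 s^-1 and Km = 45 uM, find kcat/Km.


Catalytic efficiency = kcat / Km
= 137 / 45
= 3.0444 uM^-1*s^-1

3.0444 uM^-1*s^-1


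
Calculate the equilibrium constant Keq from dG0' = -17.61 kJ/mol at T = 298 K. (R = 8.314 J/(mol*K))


Keq = exp(-dG0 * 1000 / (R * T))
Keq = exp(-(-17.61) * 1000 / (8.314 * 298))
Keq = 1221.4149

1221.4149


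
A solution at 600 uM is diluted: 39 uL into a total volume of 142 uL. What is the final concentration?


C2 = C1 * V1 / V2
C2 = 600 * 39 / 142
C2 = 164.7887 uM

164.7887 uM


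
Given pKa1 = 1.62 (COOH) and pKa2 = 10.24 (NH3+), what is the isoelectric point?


pI = (pKa1 + pKa2) / 2
pI = (1.62 + 10.24) / 2
pI = 5.93

5.93


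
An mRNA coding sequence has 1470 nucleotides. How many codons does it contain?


codons = nucleotides / 3
codons = 1470 / 3 = 490

490


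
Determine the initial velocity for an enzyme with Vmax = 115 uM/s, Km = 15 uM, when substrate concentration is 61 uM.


v = Vmax * [S] / (Km + [S])
v = 115 * 61 / (15 + 61)
v = 92.3026 uM/s

92.3026 uM/s


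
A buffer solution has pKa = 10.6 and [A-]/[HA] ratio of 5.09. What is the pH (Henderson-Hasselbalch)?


pH = pKa + log10([A-]/[HA])
pH = 10.6 + log10(5.09)
pH = 11.3067

11.3067


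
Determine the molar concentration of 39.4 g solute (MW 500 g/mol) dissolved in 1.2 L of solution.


C = (mass / MW) / volume
C = (39.4 / 500) / 1.2
C = 0.0657 M

0.0657 M


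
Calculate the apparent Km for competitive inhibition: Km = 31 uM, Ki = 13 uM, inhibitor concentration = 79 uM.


Km_app = Km * (1 + [I]/Ki)
Km_app = 31 * (1 + 79/13)
Km_app = 219.3846 uM

219.3846 uM


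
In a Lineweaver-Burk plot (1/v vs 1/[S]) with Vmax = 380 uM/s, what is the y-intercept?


y-intercept = 1/Vmax
= 1/380
= 0.0026 s/uM

0.0026 s/uM


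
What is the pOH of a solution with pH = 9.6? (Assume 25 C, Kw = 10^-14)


pOH = 14 - pH
pOH = 14 - 9.6
pOH = 4.4

4.4


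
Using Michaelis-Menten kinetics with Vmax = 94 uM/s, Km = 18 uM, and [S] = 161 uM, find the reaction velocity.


v = Vmax * [S] / (Km + [S])
v = 94 * 161 / (18 + 161)
v = 84.5475 uM/s

84.5475 uM/s


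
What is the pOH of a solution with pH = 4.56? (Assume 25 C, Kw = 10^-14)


pOH = 14 - pH
pOH = 14 - 4.56
pOH = 9.44

9.44


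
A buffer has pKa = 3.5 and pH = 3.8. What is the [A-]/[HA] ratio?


[A-]/[HA] = 10^(pH - pKa)
= 10^(3.8 - 3.5)
= 1.9953

1.9953


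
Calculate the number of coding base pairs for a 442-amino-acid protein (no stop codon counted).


Each amino acid = 1 codon = 3 bp
bp = 442 * 3 = 1326 bp

1326 bp


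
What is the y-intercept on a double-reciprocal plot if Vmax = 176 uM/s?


y-intercept = 1/Vmax
= 1/176
= 0.0057 s/uM

0.0057 s/uM


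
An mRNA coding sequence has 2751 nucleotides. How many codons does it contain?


codons = nucleotides / 3
codons = 2751 / 3 = 917

917


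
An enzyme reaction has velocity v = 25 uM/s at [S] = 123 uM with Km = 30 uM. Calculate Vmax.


Vmax = v * (Km + [S]) / [S]
Vmax = 25 * (30 + 123) / 123
Vmax = 31.0976 uM/s

31.0976 uM/s


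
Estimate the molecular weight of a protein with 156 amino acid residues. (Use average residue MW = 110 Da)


MW = n_residues * 110 Da
MW = 156 * 110
MW = 17160 Da

17160 Da


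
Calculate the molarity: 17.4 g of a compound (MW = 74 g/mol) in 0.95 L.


C = (mass / MW) / volume
C = (17.4 / 74) / 0.95
C = 0.2475 M

0.2475 M


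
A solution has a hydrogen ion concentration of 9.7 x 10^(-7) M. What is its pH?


pH = -log10([H+])
pH = -log10(9.7 x 10^(-7))
pH = 6.0132

6.0132


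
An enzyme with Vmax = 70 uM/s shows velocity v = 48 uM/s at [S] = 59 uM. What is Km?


Km = [S] * (Vmax - v) / v
Km = 59 * (70 - 48) / 48
Km = 27.0417 uM

27.0417 uM


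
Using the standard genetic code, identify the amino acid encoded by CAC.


Standard genetic code lookup.
Codon CAC -> His

His


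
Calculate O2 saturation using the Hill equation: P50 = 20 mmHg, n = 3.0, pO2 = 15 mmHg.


Y = pO2^n / (P50^n + pO2^n)
Y = 15^3.0 / (20^3.0 + 15^3.0)
Y = 29.67%

29.67%


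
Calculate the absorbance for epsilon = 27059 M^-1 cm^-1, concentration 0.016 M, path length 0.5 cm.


A = epsilon * c * l
A = 27059 * 0.016 * 0.5
A = 216.472

216.472


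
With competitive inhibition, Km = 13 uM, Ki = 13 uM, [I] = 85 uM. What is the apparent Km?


Km_app = Km * (1 + [I]/Ki)
Km_app = 13 * (1 + 85/13)
Km_app = 98.0 uM

98.0 uM


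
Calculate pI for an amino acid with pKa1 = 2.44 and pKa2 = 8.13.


pI = (pKa1 + pKa2) / 2
pI = (2.44 + 8.13) / 2
pI = 5.285

5.285


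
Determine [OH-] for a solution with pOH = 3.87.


[OH-] = 10^(-pOH)
[OH-] = 10^(-3.87)
[OH-] = 1.349e-04 M

1.349e-04 M


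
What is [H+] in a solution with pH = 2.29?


[H+] = 10^(-pH)
[H+] = 10^(-2.29)
[H+] = 0.0051 M

0.0051 M


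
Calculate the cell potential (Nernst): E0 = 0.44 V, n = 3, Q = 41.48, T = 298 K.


E = E0 - (RT/nF) * ln(Q)
E = 0.44 - (8.314 * 298 / (3 * 96485)) * ln(41.48)
E = 0.4081 V

0.4081 V


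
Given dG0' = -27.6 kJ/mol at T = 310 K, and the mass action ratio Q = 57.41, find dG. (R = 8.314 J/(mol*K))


dG = dG0' + RT * ln(Q) / 1000
dG = -27.6 + 8.314 * 310 * ln(57.41) / 1000
dG = -17.1612 kJ/mol

-17.1612 kJ/mol


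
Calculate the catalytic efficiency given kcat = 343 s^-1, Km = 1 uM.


Catalytic efficiency = kcat / Km
= 343 / 1
= 343.0 uM^-1*s^-1

343.0 uM^-1*s^-1


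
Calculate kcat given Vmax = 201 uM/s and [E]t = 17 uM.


kcat = Vmax / [E]t
kcat = 201 / 17
kcat = 11.8235 s^-1

11.8235 s^-1


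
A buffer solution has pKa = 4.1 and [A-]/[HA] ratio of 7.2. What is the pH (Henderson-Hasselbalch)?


pH = pKa + log10([A-]/[HA])
pH = 4.1 + log10(7.2)
pH = 4.9573

4.9573


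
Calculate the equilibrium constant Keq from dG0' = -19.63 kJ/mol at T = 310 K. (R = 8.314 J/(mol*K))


Keq = exp(-dG0 * 1000 / (R * T))
Keq = exp(-(-19.63) * 1000 / (8.314 * 310))
Keq = 2031.1952

2031.1952


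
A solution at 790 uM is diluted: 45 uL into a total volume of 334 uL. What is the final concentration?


C2 = C1 * V1 / V2
C2 = 790 * 45 / 334
C2 = 106.4371 uM

106.4371 uM


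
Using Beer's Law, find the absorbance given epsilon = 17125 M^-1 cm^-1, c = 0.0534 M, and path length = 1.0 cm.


A = epsilon * c * l
A = 17125 * 0.0534 * 1.0
A = 914.475

914.475


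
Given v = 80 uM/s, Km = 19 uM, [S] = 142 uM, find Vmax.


Vmax = v * (Km + [S]) / [S]
Vmax = 80 * (19 + 142) / 142
Vmax = 90.7042 uM/s

90.7042 uM/s


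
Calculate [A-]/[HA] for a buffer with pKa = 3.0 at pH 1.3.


[A-]/[HA] = 10^(pH - pKa)
= 10^(1.3 - 3.0)
= 0.02

0.02


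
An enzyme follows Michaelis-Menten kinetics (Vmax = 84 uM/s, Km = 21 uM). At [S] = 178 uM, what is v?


v = Vmax * [S] / (Km + [S])
v = 84 * 178 / (21 + 178)
v = 75.1357 uM/s

75.1357 uM/s


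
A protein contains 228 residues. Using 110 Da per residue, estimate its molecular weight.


MW = n_residues * 110 Da
MW = 228 * 110
MW = 25080 Da

25080 Da


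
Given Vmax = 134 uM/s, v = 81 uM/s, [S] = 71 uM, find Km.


Km = [S] * (Vmax - v) / v
Km = 71 * (134 - 81) / 81
Km = 46.4568 uM

46.4568 uM


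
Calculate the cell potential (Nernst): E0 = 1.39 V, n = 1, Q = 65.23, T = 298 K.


E = E0 - (RT/nF) * ln(Q)
E = 1.39 - (8.314 * 298 / (1 * 96485)) * ln(65.23)
E = 1.2827 V

1.2827 V


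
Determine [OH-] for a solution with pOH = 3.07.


[OH-] = 10^(-pOH)
[OH-] = 10^(-3.07)
[OH-] = 8.511e-04 M

8.511e-04 M


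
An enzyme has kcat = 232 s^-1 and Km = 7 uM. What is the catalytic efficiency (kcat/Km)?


Catalytic efficiency = kcat / Km
= 232 / 7
= 33.1429 uM^-1*s^-1

33.1429 uM^-1*s^-1


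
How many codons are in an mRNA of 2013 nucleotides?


codons = nucleotides / 3
codons = 2013 / 3 = 671

671


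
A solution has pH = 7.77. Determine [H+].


[H+] = 10^(-pH)
[H+] = 10^(-7.77)
[H+] = 1.698e-08 M

1.698e-08 M


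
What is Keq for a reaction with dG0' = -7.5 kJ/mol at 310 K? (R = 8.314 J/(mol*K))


Keq = exp(-dG0 * 1000 / (R * T))
Keq = exp(-(-7.5) * 1000 / (8.314 * 310))
Keq = 18.3564

18.3564


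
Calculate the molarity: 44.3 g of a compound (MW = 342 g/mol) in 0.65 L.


C = (mass / MW) / volume
C = (44.3 / 342) / 0.65
C = 0.1993 M

0.1993 M


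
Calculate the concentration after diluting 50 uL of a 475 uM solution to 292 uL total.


C2 = C1 * V1 / V2
C2 = 475 * 50 / 292
C2 = 81.3356 uM

81.3356 uM


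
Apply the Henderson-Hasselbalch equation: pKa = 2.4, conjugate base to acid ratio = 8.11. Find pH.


pH = pKa + log10([A-]/[HA])
pH = 2.4 + log10(8.11)
pH = 3.309

3.309


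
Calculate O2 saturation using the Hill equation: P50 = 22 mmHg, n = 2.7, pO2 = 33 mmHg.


Y = pO2^n / (P50^n + pO2^n)
Y = 33^2.7 / (22^2.7 + 33^2.7)
Y = 74.93%

74.93%


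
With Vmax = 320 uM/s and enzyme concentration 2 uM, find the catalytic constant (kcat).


kcat = Vmax / [E]t
kcat = 320 / 2
kcat = 160.0 s^-1

160.0 s^-1


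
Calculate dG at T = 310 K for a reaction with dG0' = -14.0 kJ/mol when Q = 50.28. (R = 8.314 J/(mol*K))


dG = dG0' + RT * ln(Q) / 1000
dG = -14.0 + 8.314 * 310 * ln(50.28) / 1000
dG = -3.903 kJ/mol

-3.903 kJ/mol


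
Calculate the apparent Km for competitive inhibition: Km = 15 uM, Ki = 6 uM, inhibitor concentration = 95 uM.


Km_app = Km * (1 + [I]/Ki)
Km_app = 15 * (1 + 95/6)
Km_app = 252.5 uM

252.5 uM


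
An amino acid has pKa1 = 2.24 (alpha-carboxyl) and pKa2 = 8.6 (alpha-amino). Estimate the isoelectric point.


pI = (pKa1 + pKa2) / 2
pI = (2.24 + 8.6) / 2
pI = 5.42

5.42


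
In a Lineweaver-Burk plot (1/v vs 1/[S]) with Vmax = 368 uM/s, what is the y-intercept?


y-intercept = 1/Vmax
= 1/368
= 0.0027 s/uM

0.0027 s/uM


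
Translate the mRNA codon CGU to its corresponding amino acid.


Standard genetic code lookup.
Codon CGU -> Arg

Arg


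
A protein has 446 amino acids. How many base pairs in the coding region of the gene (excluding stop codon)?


Each amino acid = 1 codon = 3 bp
bp = 446 * 3 = 1338 bp

1338 bp


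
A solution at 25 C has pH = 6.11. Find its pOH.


pOH = 14 - pH
pOH = 14 - 6.11
pOH = 7.89

7.89


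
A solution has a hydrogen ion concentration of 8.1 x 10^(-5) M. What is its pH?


pH = -log10([H+])
pH = -log10(8.1 x 10^(-5))
pH = 4.0915

4.0915


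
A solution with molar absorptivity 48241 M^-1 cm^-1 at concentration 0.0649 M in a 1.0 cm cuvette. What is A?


A = epsilon * c * l
A = 48241 * 0.0649 * 1.0
A = 3130.8409

3130.8409


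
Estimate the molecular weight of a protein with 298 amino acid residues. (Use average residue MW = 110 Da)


MW = n_residues * 110 Da
MW = 298 * 110
MW = 32780 Da

32780 Da


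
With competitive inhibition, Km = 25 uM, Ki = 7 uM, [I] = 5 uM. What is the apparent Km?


Km_app = Km * (1 + [I]/Ki)
Km_app = 25 * (1 + 5/7)
Km_app = 42.8571 uM

42.8571 uM


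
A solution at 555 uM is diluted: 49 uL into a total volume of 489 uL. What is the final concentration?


C2 = C1 * V1 / V2
C2 = 555 * 49 / 489
C2 = 55.6135 uM

55.6135 uM


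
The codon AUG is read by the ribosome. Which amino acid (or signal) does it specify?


Standard genetic code lookup.
Codon AUG -> Met (start)

Met (start)


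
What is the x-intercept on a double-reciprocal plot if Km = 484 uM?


x-intercept = -1/Km
= -1/484
= -0.0021 1/uM

-0.0021 1/uM


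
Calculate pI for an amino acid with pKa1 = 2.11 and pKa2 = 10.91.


pI = (pKa1 + pKa2) / 2
pI = (2.11 + 10.91) / 2
pI = 6.51

6.51


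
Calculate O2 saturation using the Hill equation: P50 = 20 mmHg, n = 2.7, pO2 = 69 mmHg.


Y = pO2^n / (P50^n + pO2^n)
Y = 69^2.7 / (20^2.7 + 69^2.7)
Y = 96.59%

96.59%


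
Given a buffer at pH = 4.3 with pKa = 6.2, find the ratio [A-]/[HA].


[A-]/[HA] = 10^(pH - pKa)
= 10^(4.3 - 6.2)
= 0.0126

0.0126


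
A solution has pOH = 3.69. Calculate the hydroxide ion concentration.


[OH-] = 10^(-pOH)
[OH-] = 10^(-3.69)
[OH-] = 2.042e-04 M

2.042e-04 M


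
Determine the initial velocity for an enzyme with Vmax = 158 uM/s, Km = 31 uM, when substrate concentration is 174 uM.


v = Vmax * [S] / (Km + [S])
v = 158 * 174 / (31 + 174)
v = 134.1073 uM/s

134.1073 uM/s


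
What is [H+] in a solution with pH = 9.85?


[H+] = 10^(-pH)
[H+] = 10^(-9.85)
[H+] = 1.413e-10 M

1.413e-10 M


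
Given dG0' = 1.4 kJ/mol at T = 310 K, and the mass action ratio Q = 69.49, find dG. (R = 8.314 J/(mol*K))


dG = dG0' + RT * ln(Q) / 1000
dG = 1.4 + 8.314 * 310 * ln(69.49) / 1000
dG = 12.331 kJ/mol

12.331 kJ/mol


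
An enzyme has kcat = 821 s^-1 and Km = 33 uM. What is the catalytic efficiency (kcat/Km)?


Catalytic efficiency = kcat / Km
= 821 / 33
= 24.8788 uM^-1*s^-1

24.8788 uM^-1*s^-1


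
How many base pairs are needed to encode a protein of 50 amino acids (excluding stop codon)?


Each amino acid = 1 codon = 3 bp
bp = 50 * 3 = 150 bp

150 bp


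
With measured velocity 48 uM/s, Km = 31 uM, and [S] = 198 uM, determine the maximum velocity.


Vmax = v * (Km + [S]) / [S]
Vmax = 48 * (31 + 198) / 198
Vmax = 55.5152 uM/s

55.5152 uM/s


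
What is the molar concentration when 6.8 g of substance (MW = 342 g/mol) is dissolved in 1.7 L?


C = (mass / MW) / volume
C = (6.8 / 342) / 1.7
C = 0.0117 M

0.0117 M


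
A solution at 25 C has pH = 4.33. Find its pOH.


pOH = 14 - pH
pOH = 14 - 4.33
pOH = 9.67

9.67


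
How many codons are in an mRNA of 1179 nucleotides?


codons = nucleotides / 3
codons = 1179 / 3 = 393

393


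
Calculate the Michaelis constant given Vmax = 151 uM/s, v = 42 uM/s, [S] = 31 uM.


Km = [S] * (Vmax - v) / v
Km = 31 * (151 - 42) / 42
Km = 80.4524 uM

80.4524 uM


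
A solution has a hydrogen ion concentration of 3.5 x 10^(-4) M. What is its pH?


pH = -log10([H+])
pH = -log10(3.5 x 10^(-4))
pH = 3.4559

3.4559


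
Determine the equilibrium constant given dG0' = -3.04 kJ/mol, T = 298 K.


Keq = exp(-dG0 * 1000 / (R * T))
Keq = exp(-(-3.04) * 1000 / (8.314 * 298))
Keq = 3.411

3.411


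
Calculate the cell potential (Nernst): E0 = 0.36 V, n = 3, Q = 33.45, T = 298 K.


E = E0 - (RT/nF) * ln(Q)
E = 0.36 - (8.314 * 298 / (3 * 96485)) * ln(33.45)
E = 0.33 V

0.33 V


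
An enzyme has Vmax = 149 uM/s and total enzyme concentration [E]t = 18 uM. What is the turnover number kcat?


kcat = Vmax / [E]t
kcat = 149 / 18
kcat = 8.2778 s^-1

8.2778 s^-1


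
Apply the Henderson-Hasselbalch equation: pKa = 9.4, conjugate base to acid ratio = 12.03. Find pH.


pH = pKa + log10([A-]/[HA])
pH = 9.4 + log10(12.03)
pH = 10.4803

10.4803


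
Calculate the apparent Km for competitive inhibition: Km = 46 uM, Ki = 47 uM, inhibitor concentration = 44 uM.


Km_app = Km * (1 + [I]/Ki)
Km_app = 46 * (1 + 44/47)
Km_app = 89.0638 uM

89.0638 uM


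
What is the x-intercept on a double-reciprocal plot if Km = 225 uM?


x-intercept = -1/Km
= -1/225
= -0.0044 1/uM

-0.0044 1/uM


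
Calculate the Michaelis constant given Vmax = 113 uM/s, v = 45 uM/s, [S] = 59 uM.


Km = [S] * (Vmax - v) / v
Km = 59 * (113 - 45) / 45
Km = 89.1556 uM

89.1556 uM


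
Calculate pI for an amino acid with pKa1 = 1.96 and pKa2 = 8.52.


pI = (pKa1 + pKa2) / 2
pI = (1.96 + 8.52) / 2
pI = 5.24

5.24


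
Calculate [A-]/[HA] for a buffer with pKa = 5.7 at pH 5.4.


[A-]/[HA] = 10^(pH - pKa)
= 10^(5.4 - 5.7)
= 0.5012

0.5012


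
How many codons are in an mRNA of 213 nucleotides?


codons = nucleotides / 3
codons = 213 / 3 = 71

71


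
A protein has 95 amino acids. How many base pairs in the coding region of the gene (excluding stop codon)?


Each amino acid = 1 codon = 3 bp
bp = 95 * 3 = 285 bp

285 bp


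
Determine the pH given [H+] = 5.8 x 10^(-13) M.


pH = -log10([H+])
pH = -log10(5.8 x 10^(-13))
pH = 12.2366

12.2366
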